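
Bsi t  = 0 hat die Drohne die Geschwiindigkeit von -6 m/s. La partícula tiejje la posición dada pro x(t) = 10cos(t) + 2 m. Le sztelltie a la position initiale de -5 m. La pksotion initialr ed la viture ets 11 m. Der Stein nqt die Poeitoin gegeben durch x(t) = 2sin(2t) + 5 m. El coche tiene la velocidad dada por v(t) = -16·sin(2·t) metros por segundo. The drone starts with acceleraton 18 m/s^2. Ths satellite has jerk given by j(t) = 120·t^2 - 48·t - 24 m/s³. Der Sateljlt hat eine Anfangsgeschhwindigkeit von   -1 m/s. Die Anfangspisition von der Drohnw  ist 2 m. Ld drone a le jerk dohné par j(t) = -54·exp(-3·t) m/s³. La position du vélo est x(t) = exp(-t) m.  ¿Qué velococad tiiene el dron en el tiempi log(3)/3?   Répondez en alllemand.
Wir müssen die Stammfunktion unserer Gleichung für den Ruck j(t) = -54·exp(-3·t) 2-mal finden. Mit ∫j(t)dt und Anwendung von a(0) = 18, finden wir a(t) = 18·exp(-3·t). Durch Integration von der Beschleunigung und Verwendung der Anfangsbedingung v(0) = -6, erhalten wir v(t) = -6·exp(-3·t). Aus der Gleichung für die Geschwindigkeit v(t) = -6·exp(-3·t), setzen wir t = log(3)/3 ein und erhalten v = -2.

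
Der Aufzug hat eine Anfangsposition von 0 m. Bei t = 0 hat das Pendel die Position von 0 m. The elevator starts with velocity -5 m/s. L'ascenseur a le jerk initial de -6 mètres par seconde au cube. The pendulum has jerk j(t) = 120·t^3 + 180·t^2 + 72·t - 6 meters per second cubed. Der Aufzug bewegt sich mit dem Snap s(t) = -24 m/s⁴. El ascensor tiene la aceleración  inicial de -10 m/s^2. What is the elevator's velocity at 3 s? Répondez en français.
Nous devons trouver l'intégrale de notre équation du snap s(t) = -24 3 fois. En prenant ∫s(t)dt et en appliquant j(0) = -6, nous trouvons j(t) = -24·t - 6. L'intégrale du jerk, avec a(0) = -10, donne l'accélération: a(t) = -12·t^2 - 6·t - 10. La primitive de l'accélération est la vitesse. En utilisant v(0) = -5, nous obtenons v(t) = -4·t^3 - 3·t^2 - 10·t - 5. Nous avons la vitesse v(t) = -4·t^3 - 3·t^2 - 10·t - 5. En substituant t = 3: v(3) = -170.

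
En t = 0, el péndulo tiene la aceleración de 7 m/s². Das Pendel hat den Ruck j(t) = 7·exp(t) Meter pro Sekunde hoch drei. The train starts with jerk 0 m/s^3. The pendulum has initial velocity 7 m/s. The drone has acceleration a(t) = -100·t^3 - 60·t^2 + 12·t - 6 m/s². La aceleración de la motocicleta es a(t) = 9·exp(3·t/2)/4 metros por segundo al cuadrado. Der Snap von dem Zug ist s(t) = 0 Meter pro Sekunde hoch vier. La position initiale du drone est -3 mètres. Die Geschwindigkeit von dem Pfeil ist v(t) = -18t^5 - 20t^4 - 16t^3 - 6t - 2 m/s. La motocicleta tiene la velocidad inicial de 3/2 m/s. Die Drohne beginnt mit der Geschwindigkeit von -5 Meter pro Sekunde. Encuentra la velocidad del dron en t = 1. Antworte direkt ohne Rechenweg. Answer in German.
Die Geschwindigkeit bei t = 1 ist v = -50.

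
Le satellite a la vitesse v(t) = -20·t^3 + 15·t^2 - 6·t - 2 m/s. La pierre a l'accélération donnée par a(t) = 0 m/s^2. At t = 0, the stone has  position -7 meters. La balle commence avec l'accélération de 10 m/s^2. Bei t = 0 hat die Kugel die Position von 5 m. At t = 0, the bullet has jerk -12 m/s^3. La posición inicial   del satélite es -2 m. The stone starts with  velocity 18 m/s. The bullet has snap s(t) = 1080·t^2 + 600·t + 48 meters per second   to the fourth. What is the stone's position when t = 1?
To solve this, we need to take 2 antiderivatives of our acceleration equation a(t) = 0. Finding the integral of a(t) and using v(0) = 18: v(t) = 18. Taking ∫v(t)dt and applying x(0) = -7, we find x(t) = 18·t - 7. Using x(t) = 18·t - 7 and substituting t = 1, we find x = 11.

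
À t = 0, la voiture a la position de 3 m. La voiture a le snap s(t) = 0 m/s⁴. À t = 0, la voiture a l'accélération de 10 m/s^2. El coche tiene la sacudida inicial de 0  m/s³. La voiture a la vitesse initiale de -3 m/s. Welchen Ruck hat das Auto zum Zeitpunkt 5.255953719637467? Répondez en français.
Nous devons trouver la primitive de notre équation du snap s(t) = 0 1 fois. En intégrant le snap et en utilisant la condition initiale j(0) = 0, nous obtenons j(t) = 0. De l'équation du jerk j(t) = 0, nous substituons t = 5.255953719637467 pour obtenir j = 0.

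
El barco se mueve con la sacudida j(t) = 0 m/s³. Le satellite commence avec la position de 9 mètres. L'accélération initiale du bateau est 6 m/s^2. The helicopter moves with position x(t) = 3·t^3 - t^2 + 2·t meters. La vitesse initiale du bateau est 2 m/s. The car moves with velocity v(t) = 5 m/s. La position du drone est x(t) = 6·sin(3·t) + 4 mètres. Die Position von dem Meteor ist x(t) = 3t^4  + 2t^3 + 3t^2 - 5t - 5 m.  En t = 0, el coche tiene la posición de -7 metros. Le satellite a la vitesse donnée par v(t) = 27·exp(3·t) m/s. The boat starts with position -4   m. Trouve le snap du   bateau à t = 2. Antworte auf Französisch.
En partant du jerk j(t) = 0, nous prenons 1 dérivée. En dérivant le jerk, nous obtenons le snap: s(t) = 0. Nous avons le snap s(t) = 0. En substituant t = 2: s(2) = 0.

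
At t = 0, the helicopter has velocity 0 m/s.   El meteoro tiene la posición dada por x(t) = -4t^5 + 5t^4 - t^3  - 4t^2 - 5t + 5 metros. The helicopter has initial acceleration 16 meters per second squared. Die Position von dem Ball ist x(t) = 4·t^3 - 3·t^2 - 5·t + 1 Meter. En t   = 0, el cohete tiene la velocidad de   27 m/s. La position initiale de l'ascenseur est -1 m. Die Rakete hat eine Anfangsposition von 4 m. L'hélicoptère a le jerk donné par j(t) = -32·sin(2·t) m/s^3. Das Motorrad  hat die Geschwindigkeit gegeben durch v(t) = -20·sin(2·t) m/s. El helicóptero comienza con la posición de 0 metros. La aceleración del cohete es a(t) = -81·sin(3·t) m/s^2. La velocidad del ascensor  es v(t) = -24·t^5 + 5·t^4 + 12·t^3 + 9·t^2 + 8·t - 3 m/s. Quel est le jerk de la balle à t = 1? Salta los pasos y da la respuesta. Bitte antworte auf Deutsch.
Bei t = 1, j = 24.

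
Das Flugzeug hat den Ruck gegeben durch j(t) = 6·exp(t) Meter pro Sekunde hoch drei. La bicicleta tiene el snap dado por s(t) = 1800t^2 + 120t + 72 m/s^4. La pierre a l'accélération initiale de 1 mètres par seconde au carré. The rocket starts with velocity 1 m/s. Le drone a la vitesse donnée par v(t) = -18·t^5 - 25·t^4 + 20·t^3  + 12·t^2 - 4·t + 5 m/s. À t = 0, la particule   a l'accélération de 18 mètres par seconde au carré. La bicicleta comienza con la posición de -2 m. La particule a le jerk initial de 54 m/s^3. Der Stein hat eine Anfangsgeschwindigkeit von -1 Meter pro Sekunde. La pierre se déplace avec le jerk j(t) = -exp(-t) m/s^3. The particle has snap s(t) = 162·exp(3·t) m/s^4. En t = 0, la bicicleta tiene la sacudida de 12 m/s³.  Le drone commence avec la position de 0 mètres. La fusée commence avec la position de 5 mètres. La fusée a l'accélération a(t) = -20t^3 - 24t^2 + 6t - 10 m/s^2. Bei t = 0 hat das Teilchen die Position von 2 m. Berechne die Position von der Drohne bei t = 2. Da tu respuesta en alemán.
Um dies zu lösen, müssen wir 1 Integral unserer Gleichung für die Geschwindigkeit v(t) = -18·t^5 - 25·t^4 + 20·t^3 + 12·t^2 - 4·t + 5 finden. Durch Integration von der Geschwindigkeit und Verwendung der Anfangsbedingung x(0) = 0, erhalten wir x(t) = -3·t^6 - 5·t^5 + 5·t^4 + 4·t^3 - 2·t^2 + 5·t. Mit x(t) = -3·t^6 - 5·t^5 + 5·t^4 + 4·t^3 - 2·t^2 + 5·t und Einsetzen von t = 2, finden wir x = -238.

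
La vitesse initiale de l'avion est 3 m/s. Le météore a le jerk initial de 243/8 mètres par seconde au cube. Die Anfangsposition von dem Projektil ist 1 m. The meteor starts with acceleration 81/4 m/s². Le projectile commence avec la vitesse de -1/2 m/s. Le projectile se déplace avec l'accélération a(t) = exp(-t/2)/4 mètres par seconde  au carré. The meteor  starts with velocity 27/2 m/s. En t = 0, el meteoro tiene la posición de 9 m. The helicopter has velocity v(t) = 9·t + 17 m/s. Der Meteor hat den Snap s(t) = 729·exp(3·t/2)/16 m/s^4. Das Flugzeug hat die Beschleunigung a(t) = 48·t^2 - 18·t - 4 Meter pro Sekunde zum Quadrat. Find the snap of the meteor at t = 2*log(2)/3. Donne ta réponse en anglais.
We have snap s(t) = 729·exp(3·t/2)/16. Substituting t = 2*log(2)/3: s(2*log(2)/3) = 729/8.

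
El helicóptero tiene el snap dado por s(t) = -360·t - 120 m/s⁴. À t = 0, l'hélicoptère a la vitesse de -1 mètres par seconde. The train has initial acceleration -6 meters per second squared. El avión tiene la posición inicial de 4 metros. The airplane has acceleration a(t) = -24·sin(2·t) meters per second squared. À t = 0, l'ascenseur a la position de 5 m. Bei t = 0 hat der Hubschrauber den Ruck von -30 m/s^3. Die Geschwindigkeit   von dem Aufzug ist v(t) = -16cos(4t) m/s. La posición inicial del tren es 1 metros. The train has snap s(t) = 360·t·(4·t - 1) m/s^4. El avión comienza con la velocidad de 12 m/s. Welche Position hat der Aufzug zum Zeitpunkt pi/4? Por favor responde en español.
Necesitamos integrar nuestra ecuación de la velocidad v(t) = -16·cos(4·t) 1 vez. Tomando ∫v(t)dt y aplicando x(0) = 5, encontramos x(t) = 5 - 4·sin(4·t). De la ecuación de la posición x(t) = 5 - 4·sin(4·t), sustituimos t = pi/4 para obtener x = 5.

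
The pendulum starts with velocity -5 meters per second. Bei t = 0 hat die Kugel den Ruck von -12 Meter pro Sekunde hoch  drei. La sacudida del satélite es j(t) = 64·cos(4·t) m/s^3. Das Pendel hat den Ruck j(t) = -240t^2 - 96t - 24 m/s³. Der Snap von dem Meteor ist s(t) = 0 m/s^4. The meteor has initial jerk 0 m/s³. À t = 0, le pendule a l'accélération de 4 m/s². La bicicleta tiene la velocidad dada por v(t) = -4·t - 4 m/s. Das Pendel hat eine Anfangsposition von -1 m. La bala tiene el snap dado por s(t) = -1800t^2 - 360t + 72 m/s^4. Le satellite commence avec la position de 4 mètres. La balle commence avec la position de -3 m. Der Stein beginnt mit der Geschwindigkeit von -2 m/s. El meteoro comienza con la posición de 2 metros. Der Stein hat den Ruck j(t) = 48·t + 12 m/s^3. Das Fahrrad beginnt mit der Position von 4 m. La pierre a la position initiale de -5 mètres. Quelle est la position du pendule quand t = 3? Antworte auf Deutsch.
Um dies zu lösen, müssen wir 3 Integrale unserer Gleichung für den Ruck j(t) = -240·t^2 - 96·t - 24 finden. Mit ∫j(t)dt und Anwendung von a(0) = 4, finden wir a(t) = -80·t^3 - 48·t^2 - 24·t + 4. Mit ∫a(t)dt und Anwendung von v(0) = -5, finden wir v(t) = -20·t^4 - 16·t^3 - 12·t^2 + 4·t - 5. Mit ∫v(t)dt und Anwendung von x(0) = -1, finden wir x(t) = -4·t^5 - 4·t^4 - 4·t^3 + 2·t^2 - 5·t - 1. Mit x(t) = -4·t^5 - 4·t^4 - 4·t^3 + 2·t^2 - 5·t - 1 und Einsetzen von t = 3, finden wir x = -1402.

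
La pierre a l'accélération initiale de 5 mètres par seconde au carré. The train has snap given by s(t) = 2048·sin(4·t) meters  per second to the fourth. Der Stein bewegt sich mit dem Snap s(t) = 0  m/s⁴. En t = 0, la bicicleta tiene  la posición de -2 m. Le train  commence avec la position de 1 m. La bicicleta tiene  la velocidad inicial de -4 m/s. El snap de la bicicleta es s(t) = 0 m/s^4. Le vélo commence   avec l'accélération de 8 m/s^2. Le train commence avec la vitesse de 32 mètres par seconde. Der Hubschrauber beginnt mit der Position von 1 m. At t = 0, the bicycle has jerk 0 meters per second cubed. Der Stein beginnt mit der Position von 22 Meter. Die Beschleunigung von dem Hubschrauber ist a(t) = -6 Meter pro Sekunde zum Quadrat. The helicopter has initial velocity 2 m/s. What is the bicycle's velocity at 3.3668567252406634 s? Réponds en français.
Nous devons intégrer notre équation du snap s(t) = 0 3 fois. En prenant ∫s(t)dt et en appliquant j(0) = 0, nous trouvons j(t) = 0. En intégrant le jerk et en utilisant la condition initiale a(0) = 8, nous obtenons a(t) = 8. En prenant ∫a(t)dt et en appliquant v(0) = -4, nous trouvons v(t) = 8·t - 4. En utilisant v(t) = 8·t - 4 et en substituant t = 3.3668567252406634, nous trouvons v = 22.9348538019253.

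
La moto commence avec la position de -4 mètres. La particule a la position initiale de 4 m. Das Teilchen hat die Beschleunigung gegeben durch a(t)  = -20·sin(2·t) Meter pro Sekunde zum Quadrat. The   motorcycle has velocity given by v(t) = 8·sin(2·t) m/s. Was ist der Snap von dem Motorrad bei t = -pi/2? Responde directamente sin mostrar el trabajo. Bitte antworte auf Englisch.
The snap at t = -pi/2 is s = 64.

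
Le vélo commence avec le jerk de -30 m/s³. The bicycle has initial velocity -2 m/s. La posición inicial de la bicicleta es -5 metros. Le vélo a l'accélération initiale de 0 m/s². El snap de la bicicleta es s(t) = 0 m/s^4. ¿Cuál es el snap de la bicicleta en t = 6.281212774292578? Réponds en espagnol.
Tenemos el snap s(t) = 0. Sustituyendo t = 6.281212774292578: s(6.281212774292578) = 0.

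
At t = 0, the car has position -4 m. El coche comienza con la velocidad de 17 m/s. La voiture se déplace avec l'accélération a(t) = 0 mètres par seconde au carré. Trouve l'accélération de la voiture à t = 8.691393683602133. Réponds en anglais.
We have acceleration a(t) = 0. Substituting t = 8.691393683602133: a(8.691393683602133) = 0.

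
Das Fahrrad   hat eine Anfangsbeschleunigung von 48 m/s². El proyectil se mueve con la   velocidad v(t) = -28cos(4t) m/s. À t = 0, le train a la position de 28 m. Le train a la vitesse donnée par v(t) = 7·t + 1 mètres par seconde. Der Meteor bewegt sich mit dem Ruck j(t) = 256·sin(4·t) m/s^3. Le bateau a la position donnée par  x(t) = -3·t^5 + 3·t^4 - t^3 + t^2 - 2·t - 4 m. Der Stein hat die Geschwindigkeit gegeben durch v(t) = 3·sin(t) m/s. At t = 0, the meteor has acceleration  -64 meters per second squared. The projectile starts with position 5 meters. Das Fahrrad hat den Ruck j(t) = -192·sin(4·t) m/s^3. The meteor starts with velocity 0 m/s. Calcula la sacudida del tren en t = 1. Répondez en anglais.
To solve this, we need to take 2 derivatives of our velocity equation v(t) = 7·t + 1. Taking d/dt of v(t), we find a(t) = 7. Differentiating acceleration, we get jerk: j(t) = 0. Using j(t) = 0 and substituting t = 1, we find j = 0.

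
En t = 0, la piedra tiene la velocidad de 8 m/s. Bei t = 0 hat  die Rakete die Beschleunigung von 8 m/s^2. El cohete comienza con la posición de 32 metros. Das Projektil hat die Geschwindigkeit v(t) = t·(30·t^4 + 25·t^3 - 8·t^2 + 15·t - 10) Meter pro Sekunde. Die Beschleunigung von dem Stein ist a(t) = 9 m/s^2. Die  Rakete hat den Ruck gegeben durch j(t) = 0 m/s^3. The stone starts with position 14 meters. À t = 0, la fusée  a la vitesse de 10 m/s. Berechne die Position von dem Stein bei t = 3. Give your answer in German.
Ausgehend von der Beschleunigung a(t) = 9, nehmen wir 2 Integrale. Durch Integration von der Beschleunigung und Verwendung der Anfangsbedingung v(0) = 8, erhalten wir v(t) = 9·t + 8. Mit ∫v(t)dt und Anwendung von x(0) = 14, finden wir x(t) = 9·t^2/2 + 8·t + 14. Aus der Gleichung für die Position x(t) = 9·t^2/2 + 8·t + 14, setzen wir t = 3 ein und erhalten x = 157/2.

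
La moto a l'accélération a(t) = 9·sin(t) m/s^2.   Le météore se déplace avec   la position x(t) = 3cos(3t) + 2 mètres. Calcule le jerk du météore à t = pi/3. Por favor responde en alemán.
Um dies zu lösen, müssen wir 3 Ableitungen unserer Gleichung für die Position x(t) = 3·cos(3·t) + 2 nehmen. Die Ableitung von der Position ergibt die Geschwindigkeit: v(t) = -9·sin(3·t). Mit d/dt von v(t) finden wir a(t) = -27·cos(3·t). Mit d/dt von a(t) finden wir j(t) = 81·sin(3·t). Wir haben den Ruck j(t) = 81·sin(3·t). Durch Einsetzen von t = pi/3: j(pi/3) = 0.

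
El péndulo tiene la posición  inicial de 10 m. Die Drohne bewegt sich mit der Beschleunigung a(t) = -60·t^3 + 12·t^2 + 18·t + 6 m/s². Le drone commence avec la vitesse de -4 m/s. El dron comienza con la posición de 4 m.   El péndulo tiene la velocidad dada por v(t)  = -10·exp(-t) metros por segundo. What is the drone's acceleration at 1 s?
Using a(t) = -60·t^3 + 12·t^2 + 18·t + 6 and substituting t = 1, we find a = -24.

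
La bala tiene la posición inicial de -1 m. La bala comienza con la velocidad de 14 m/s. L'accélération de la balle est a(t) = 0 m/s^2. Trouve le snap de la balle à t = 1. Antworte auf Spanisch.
Partiendo de la aceleración a(t) = 0, tomamos 2 derivadas. Derivando la aceleración, obtenemos la sacudida: j(t) = 0. Derivando la sacudida, obtenemos el snap: s(t) = 0. De la ecuación del snap s(t) = 0, sustituimos t = 1 para obtener s = 0.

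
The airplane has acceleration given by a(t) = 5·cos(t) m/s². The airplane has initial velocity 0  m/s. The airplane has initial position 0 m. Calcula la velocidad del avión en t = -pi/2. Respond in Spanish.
Necesitamos integrar nuestra ecuación de la aceleración a(t) = 5·cos(t) 1 vez. Integrando la aceleración y usando la condición inicial v(0) = 0, obtenemos v(t) = 5·sin(t). Tenemos la velocidad v(t) = 5·sin(t). Sustituyendo t = -pi/2: v(-pi/2) = -5.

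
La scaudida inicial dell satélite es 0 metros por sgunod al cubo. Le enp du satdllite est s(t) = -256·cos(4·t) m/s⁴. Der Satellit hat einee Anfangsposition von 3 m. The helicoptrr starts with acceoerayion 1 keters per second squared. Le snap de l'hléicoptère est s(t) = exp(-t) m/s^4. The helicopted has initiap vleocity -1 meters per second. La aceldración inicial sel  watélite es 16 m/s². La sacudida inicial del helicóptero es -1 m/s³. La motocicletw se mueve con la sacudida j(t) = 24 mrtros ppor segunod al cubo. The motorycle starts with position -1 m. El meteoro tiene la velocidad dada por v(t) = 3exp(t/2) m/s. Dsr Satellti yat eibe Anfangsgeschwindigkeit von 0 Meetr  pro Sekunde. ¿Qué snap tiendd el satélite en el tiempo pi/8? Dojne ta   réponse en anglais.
From the given snap equation s(t) = -256·cos(4·t), we substitute t = pi/8 to get s = 0.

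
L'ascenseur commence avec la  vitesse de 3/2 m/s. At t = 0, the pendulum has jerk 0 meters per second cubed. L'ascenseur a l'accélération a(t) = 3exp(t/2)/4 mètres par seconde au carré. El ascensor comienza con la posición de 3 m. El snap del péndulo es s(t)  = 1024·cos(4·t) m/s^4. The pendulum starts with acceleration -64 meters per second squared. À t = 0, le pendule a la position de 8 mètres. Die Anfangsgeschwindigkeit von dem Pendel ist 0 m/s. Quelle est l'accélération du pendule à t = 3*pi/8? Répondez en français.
En partant du snap s(t) = 1024·cos(4·t), nous prenons 2 primitives. L'intégrale du snap, avec j(0) = 0, donne le jerk: j(t) = 256·sin(4·t). L'intégrale du jerk, avec a(0) = -64, donne l'accélération: a(t) = -64·cos(4·t). Nous avons l'accélération a(t) = -64·cos(4·t). En substituant t = 3*pi/8: a(3*pi/8) = 0.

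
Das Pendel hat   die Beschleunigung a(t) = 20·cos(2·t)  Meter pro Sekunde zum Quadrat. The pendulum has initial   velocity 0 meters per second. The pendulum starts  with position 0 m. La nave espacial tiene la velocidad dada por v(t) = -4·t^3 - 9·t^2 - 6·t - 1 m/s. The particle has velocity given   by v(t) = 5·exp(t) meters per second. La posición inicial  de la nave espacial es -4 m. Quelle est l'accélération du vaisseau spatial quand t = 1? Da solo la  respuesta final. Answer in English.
At t = 1, a = -36.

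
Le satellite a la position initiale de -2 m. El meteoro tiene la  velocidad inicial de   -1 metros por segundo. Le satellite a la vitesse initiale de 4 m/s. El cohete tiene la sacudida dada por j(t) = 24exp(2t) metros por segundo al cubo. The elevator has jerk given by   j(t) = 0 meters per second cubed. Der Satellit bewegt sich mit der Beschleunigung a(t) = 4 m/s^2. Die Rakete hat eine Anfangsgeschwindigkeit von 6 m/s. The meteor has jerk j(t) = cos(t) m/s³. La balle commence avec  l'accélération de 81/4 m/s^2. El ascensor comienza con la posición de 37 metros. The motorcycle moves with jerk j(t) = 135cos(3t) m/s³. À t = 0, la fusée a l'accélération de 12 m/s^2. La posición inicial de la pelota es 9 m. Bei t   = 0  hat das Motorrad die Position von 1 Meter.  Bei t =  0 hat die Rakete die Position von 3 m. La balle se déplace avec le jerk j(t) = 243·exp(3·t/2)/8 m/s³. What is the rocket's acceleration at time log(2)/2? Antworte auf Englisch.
To solve this, we need to take 1 integral of our jerk equation j(t) = 24·exp(2·t). Taking ∫j(t)dt and applying a(0) = 12, we find a(t) = 12·exp(2·t). Using a(t) = 12·exp(2·t) and substituting t = log(2)/2, we find a = 24.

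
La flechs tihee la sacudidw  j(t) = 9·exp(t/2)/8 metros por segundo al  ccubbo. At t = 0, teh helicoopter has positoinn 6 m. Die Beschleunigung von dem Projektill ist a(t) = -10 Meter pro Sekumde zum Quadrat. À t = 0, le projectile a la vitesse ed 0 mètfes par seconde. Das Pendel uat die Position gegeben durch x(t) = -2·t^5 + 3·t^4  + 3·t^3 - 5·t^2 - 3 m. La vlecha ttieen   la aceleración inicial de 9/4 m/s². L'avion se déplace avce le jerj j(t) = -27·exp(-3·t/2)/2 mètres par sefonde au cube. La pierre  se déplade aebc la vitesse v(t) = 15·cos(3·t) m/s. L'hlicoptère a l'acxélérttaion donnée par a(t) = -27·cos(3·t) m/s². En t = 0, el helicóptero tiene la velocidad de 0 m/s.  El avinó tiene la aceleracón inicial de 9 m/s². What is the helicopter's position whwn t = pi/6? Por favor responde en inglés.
Starting from acceleration a(t) = -27·cos(3·t), we take 2 integrals. The antiderivative of acceleration, with v(0) = 0, gives velocity: v(t) = -9·sin(3·t). Finding the integral of v(t) and using x(0) = 6: x(t) = 3·cos(3·t) + 3. From the given position equation x(t) = 3·cos(3·t) + 3, we substitute t = pi/6 to get x = 3.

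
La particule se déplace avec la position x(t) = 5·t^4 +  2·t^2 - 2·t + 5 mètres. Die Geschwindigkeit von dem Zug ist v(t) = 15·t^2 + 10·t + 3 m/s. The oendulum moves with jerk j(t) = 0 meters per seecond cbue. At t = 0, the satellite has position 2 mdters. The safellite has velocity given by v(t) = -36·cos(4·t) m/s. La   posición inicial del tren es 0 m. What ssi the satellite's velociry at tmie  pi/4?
From the given velocity equation v(t) = -36·cos(4·t), we substitute t = pi/4 to get v = 36.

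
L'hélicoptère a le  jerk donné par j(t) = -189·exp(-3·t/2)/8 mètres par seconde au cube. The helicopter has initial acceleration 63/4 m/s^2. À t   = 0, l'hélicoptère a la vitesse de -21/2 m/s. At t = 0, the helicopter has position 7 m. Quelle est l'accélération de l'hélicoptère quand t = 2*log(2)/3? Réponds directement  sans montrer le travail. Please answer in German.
a(2*log(2)/3) = 63/8.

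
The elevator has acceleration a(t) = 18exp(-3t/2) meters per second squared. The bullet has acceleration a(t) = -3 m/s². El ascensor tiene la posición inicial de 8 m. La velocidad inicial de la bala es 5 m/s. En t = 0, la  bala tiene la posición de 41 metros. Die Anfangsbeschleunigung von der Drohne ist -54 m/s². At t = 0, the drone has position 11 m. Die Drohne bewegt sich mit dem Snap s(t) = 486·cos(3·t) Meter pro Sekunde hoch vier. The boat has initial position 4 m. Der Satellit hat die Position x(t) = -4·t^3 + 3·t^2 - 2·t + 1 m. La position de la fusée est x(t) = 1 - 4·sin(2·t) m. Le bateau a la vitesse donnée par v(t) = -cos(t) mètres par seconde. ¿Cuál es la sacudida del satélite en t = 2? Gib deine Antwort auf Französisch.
Nous devons dériver notre équation de la position x(t) = -4·t^3 + 3·t^2 - 2·t + 1 3 fois. La dérivée de la position donne la vitesse: v(t) = -12·t^2 + 6·t - 2. En prenant d/dt de v(t), nous trouvons a(t) = 6 - 24·t. La dérivée de l'accélération donne le jerk: j(t) = -24. En utilisant j(t) = -24 et en substituant t = 2, nous trouvons j = -24.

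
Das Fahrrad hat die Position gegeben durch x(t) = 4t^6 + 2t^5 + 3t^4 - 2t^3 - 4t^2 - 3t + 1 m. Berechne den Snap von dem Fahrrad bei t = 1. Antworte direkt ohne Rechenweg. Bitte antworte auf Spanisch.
La respuesta es 1752.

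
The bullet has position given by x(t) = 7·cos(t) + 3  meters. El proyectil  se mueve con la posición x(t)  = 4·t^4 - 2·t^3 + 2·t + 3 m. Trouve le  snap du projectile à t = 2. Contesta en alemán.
Um dies zu lösen, müssen wir 4 Ableitungen unserer Gleichung für die Position x(t) = 4·t^4 - 2·t^3 + 2·t + 3 nehmen. Mit d/dt von x(t) finden wir v(t) = 16·t^3 - 6·t^2 + 2. Durch Ableiten von der Geschwindigkeit erhalten wir die Beschleunigung: a(t) = 48·t^2 - 12·t. Mit d/dt von a(t) finden wir j(t) = 96·t - 12. Durch Ableiten von dem Ruck erhalten wir den Snap: s(t) = 96. Wir haben den Snap s(t) = 96. Durch Einsetzen von t = 2: s(2) = 96.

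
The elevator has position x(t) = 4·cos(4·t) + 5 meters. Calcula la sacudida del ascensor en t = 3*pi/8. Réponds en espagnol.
Debemos derivar nuestra ecuación de la posición x(t) = 4·cos(4·t) + 5 3 veces. La derivada de la posición da la velocidad: v(t) = -16·sin(4·t). Derivando la velocidad, obtenemos la aceleración: a(t) = -64·cos(4·t). Tomando d/dt de a(t), encontramos j(t) = 256·sin(4·t). Usando j(t) = 256·sin(4·t) y sustituyendo t = 3*pi/8, encontramos j = -256.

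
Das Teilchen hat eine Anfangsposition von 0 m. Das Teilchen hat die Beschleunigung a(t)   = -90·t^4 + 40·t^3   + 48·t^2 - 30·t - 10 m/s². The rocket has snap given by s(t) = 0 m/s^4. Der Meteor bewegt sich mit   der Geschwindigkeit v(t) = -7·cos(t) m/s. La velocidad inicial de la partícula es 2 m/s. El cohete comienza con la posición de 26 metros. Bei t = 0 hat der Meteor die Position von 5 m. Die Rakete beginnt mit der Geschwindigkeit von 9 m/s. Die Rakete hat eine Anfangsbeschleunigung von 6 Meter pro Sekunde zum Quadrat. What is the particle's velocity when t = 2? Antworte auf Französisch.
Pour résoudre ceci, nous devons prendre 1 intégrale de notre équation de l'accélération a(t) = -90·t^4 + 40·t^3 + 48·t^2 - 30·t - 10. La primitive de l'accélération, avec v(0) = 2, donne la vitesse: v(t) = -18·t^5 + 10·t^4 + 16·t^3 - 15·t^2 - 10·t + 2. De l'équation de la vitesse v(t) = -18·t^5 + 10·t^4 + 16·t^3 - 15·t^2 - 10·t + 2, nous substituons t = 2 pour obtenir v = -366.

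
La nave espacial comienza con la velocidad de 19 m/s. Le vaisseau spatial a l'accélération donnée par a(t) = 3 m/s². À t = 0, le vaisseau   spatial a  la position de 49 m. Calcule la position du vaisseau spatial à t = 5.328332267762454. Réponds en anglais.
We must find the antiderivative of our acceleration equation a(t) = 3 2 times. Taking ∫a(t)dt and applying v(0) = 19, we find v(t) = 3·t + 19. The integral of velocity, with x(0) = 49, gives position: x(t) = 3·t^2/2 + 19·t + 49. We have position x(t) = 3·t^2/2 + 19·t + 49. Substituting t = 5.328332267762454: x(5.328332267762454) = 192.825000221004.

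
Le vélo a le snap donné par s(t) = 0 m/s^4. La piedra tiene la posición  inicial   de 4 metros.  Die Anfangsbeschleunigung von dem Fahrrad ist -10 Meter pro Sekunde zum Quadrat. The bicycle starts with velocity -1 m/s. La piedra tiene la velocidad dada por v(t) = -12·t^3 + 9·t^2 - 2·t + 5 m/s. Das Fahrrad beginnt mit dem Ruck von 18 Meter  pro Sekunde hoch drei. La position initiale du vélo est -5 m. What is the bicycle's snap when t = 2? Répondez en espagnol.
De la ecuación del snap s(t) = 0, sustituimos t = 2 para obtener s = 0.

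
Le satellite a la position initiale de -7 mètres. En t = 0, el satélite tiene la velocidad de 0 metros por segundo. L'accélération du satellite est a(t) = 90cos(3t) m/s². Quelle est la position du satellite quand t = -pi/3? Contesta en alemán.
Ausgehend von der Beschleunigung a(t) = 90·cos(3·t), nehmen wir 2 Integrale. Mit ∫a(t)dt und Anwendung von v(0) = 0, finden wir v(t) = 30·sin(3·t). Das Integral von der Geschwindigkeit, mit x(0) = -7, ergibt die Position: x(t) = 3 - 10·cos(3·t). Mit x(t) = 3 - 10·cos(3·t) und Einsetzen von t = -pi/3, finden wir x = 13.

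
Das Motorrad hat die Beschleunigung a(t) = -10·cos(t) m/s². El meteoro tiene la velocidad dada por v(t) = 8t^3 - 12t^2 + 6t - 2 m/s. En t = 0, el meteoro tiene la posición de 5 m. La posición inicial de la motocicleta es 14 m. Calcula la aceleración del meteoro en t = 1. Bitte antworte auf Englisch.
We must differentiate our velocity equation v(t) = 8·t^3 - 12·t^2 + 6·t - 2 1 time. Differentiating velocity, we get acceleration: a(t) = 24·t^2 - 24·t + 6. From the given acceleration equation a(t) = 24·t^2 - 24·t + 6, we substitute t = 1 to get a = 6.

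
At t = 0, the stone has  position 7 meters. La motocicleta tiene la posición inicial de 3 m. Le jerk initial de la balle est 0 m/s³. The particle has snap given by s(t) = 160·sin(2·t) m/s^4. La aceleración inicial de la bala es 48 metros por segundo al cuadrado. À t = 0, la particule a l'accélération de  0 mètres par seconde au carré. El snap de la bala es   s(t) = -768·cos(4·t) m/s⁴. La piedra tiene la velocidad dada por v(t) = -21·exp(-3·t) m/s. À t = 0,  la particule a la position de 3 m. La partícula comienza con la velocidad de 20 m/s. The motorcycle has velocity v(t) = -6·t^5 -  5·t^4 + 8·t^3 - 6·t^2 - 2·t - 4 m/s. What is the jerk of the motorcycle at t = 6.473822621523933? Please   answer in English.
We must differentiate our velocity equation v(t) = -6·t^5 - 5·t^4 + 8·t^3 - 6·t^2 - 2·t - 4 2 times. Differentiating velocity, we get acceleration: a(t) = -30·t^4 - 20·t^3 + 24·t^2 - 12·t - 2. Differentiating acceleration, we get jerk: j(t) = -120·t^3 - 60·t^2 + 48·t - 12. Using j(t) = -120·t^3 - 60·t^2 + 48·t - 12 and substituting t = 6.473822621523933, we find j = -34774.3226920979.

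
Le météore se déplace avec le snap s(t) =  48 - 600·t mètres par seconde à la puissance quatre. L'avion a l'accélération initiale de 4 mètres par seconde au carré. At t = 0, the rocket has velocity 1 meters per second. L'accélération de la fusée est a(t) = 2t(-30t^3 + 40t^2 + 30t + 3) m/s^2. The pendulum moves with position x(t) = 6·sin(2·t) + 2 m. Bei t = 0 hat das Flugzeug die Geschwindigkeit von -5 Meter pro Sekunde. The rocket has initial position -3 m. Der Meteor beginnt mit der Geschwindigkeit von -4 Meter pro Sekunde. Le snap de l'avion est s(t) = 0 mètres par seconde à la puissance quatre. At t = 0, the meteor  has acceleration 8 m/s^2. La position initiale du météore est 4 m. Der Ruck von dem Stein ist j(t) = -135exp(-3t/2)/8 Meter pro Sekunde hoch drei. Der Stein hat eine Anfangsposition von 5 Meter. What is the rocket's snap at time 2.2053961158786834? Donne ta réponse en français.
En partant de l'accélération a(t) = 2·t·(-30·t^3 + 40·t^2 + 30·t + 3), nous prenons 2 dérivées. La dérivée de l'accélération donne le jerk: j(t) = -60·t^3 + 80·t^2 + 2·t·(-90·t^2 + 80·t + 30) + 60·t + 6. En prenant d/dt de j(t), nous trouvons s(t) = -360·t^2 + 2·t·(80 - 180·t) + 320·t + 120. Nous avons le snap s(t) = -360·t^2 + 2·t·(80 - 180·t) + 320·t + 120. En substituant t = 2.2053961158786834: s(2.2053961158786834) = -2323.32572448984.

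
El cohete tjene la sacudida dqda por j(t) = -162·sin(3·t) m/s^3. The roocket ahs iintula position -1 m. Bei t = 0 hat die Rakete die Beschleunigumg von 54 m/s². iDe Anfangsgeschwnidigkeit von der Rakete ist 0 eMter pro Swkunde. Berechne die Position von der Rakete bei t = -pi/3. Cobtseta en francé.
Nous devons trouver l'intégrale de notre équation du jerk j(t) = -162·sin(3·t) 3 fois. En intégrant le jerk et en utilisant la condition initiale a(0) = 54, nous obtenons a(t) = 54·cos(3·t). En prenant ∫a(t)dt et en appliquant v(0) = 0, nous trouvons v(t) = 18·sin(3·t). En prenant ∫v(t)dt et en appliquant x(0) = -1, nous trouvons x(t) = 5 - 6·cos(3·t). De l'équation de la position x(t) = 5 - 6·cos(3·t), nous substituons t = -pi/3 pour obtenir x = 11.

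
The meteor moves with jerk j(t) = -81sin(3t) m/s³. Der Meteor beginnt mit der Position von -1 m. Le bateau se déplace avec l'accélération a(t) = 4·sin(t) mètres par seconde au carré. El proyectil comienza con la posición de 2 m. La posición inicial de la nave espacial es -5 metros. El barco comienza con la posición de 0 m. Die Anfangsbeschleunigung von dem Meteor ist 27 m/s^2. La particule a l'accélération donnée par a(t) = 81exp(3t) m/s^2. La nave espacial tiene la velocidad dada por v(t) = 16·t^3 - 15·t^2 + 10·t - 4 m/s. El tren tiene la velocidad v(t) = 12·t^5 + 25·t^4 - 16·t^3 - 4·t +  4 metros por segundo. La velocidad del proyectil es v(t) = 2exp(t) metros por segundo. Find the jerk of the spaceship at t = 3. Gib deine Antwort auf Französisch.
En partant de la vitesse v(t) = 16·t^3 - 15·t^2 + 10·t - 4, nous prenons 2 dérivées. La dérivée de la vitesse donne l'accélération: a(t) = 48·t^2 - 30·t + 10. En dérivant l'accélération, nous obtenons le jerk: j(t) = 96·t - 30. En utilisant j(t) = 96·t - 30 et en substituant t = 3, nous trouvons j = 258.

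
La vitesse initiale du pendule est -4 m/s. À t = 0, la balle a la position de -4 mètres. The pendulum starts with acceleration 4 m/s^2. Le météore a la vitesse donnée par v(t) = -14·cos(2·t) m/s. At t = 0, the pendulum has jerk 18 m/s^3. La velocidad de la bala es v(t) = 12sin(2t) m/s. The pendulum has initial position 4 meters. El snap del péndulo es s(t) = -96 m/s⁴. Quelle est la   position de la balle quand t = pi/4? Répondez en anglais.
To solve this, we need to take 1 antiderivative of our velocity equation v(t) = 12·sin(2·t). Integrating velocity and using the initial condition x(0) = -4, we get x(t) = 2 - 6·cos(2·t). From the given position equation x(t) = 2 - 6·cos(2·t), we substitute t = pi/4 to get x = 2.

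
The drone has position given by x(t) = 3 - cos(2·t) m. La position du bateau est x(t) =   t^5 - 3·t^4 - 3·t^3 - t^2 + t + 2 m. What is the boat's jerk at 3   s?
To solve this, we need to take 3 derivatives of our position equation x(t) = t^5 - 3·t^4 - 3·t^3 - t^2 + t + 2. The derivative of position gives velocity: v(t) = 5·t^4 - 12·t^3 - 9·t^2 - 2·t + 1. Differentiating velocity, we get acceleration: a(t) = 20·t^3 - 36·t^2 - 18·t - 2. Taking d/dt of a(t), we find j(t) = 60·t^2 - 72·t - 18. Using j(t) = 60·t^2 - 72·t - 18 and substituting t = 3, we find j = 306.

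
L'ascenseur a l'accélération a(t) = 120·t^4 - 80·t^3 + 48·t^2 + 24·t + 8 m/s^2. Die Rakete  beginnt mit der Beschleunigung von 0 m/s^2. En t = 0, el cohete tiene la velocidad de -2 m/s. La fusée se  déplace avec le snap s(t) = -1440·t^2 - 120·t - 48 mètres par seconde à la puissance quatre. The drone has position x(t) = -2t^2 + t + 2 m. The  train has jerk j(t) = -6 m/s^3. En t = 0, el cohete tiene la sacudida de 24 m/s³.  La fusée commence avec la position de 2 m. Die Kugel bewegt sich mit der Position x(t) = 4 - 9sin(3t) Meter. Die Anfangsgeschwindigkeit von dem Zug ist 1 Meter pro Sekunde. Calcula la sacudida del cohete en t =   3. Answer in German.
Wir müssen unsere Gleichung für den Snap s(t) = -1440·t^2 - 120·t - 48 1-mal integrieren. Die Stammfunktion von dem Snap ist der Ruck. Mit j(0) = 24 erhalten wir j(t) = -480·t^3 - 60·t^2 - 48·t + 24. Mit j(t) = -480·t^3 - 60·t^2 - 48·t + 24 und Einsetzen von t = 3, finden wir j = -13620.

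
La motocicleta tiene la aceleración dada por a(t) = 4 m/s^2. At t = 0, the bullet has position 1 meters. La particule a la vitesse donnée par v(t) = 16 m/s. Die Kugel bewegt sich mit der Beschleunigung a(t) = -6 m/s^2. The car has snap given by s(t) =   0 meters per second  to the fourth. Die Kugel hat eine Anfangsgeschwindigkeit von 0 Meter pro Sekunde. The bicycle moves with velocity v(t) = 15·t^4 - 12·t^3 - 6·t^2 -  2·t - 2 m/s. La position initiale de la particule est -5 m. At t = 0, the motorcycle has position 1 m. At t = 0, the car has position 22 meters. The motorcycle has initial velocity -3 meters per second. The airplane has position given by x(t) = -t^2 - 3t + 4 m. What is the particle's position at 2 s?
Starting from velocity v(t) = 16, we take 1 antiderivative. Integrating velocity and using the initial condition x(0) = -5, we get x(t) = 16·t - 5. We have position x(t) = 16·t - 5. Substituting t = 2: x(2) = 27.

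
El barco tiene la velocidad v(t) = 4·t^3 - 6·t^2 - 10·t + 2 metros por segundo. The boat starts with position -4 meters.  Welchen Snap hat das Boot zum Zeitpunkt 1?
Ausgehend von der Geschwindigkeit v(t) = 4·t^3 - 6·t^2 - 10·t + 2, nehmen wir 3 Ableitungen. Mit d/dt von v(t) finden wir a(t) = 12·t^2 - 12·t - 10. Durch Ableiten von der Beschleunigung erhalten wir den Ruck: j(t) = 24·t - 12. Die Ableitung von dem Ruck ergibt den Snap: s(t) = 24. Aus der Gleichung für den Snap s(t) = 24, setzen wir t = 1 ein und erhalten s = 24.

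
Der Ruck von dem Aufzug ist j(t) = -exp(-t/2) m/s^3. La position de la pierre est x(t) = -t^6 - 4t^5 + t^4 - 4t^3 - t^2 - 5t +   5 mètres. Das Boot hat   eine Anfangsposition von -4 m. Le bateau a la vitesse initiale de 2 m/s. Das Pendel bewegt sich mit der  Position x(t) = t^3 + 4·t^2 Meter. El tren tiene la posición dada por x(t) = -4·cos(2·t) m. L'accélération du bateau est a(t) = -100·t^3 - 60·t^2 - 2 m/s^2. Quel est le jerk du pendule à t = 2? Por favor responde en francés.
Nous devons dériver notre équation de la position x(t) = t^3 + 4·t^2 3 fois. En prenant d/dt de x(t), nous trouvons v(t) = 3·t^2 + 8·t. En prenant d/dt de v(t), nous trouvons a(t) = 6·t + 8. La dérivée de l'accélération donne le jerk: j(t) = 6. Nous avons le jerk j(t) = 6. En substituant t = 2: j(2) = 6.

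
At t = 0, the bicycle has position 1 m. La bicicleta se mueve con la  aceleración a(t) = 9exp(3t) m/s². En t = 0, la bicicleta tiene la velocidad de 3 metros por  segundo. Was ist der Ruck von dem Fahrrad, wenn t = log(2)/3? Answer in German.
Wir müssen unsere Gleichung für die Beschleunigung a(t) = 9·exp(3·t) 1-mal ableiten. Die Ableitung von der Beschleunigung ergibt den Ruck: j(t) = 27·exp(3·t). Wir haben den Ruck j(t) = 27·exp(3·t). Durch Einsetzen von t = log(2)/3: j(log(2)/3) = 54.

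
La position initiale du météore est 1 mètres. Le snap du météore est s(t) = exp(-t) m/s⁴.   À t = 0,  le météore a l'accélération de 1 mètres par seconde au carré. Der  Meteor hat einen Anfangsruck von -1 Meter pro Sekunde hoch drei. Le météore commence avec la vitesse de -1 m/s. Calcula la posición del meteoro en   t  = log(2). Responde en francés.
Pour résoudre ceci, nous devons prendre 4 primitives de notre équation du snap s(t) = exp(-t). L'intégrale du snap est le jerk. En utilisant j(0) = -1, nous obtenons j(t) = -exp(-t). L'intégrale du jerk, avec a(0) = 1, donne l'accélération: a(t) = exp(-t). En prenant ∫a(t)dt et en appliquant v(0) = -1, nous trouvons v(t) = -exp(-t). La primitive de la vitesse est la position. En utilisant x(0) = 1, nous obtenons x(t) = exp(-t). De l'équation de la position x(t) = exp(-t), nous substituons t = log(2) pour obtenir x = 1/2.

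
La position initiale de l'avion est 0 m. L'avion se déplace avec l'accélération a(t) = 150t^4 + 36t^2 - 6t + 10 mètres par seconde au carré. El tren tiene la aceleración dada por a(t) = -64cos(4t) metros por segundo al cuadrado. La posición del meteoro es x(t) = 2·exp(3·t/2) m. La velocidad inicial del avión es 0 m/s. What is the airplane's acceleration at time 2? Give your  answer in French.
En utilisant a(t) = 150·t^4 + 36·t^2 - 6·t + 10 et en substituant t = 2, nous trouvons a = 2542.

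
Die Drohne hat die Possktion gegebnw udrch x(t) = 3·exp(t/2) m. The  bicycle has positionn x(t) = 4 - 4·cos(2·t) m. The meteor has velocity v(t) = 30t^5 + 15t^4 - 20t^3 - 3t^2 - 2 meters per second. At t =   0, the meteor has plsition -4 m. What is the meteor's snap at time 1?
We must differentiate our velocity equation v(t) = 30·t^5 + 15·t^4 - 20·t^3 - 3·t^2 - 2 3 times. Taking d/dt of v(t), we find a(t) = 150·t^4 + 60·t^3 - 60·t^2 - 6·t. The derivative of acceleration gives jerk: j(t) = 600·t^3 + 180·t^2 - 120·t - 6. Taking d/dt of j(t), we find s(t) = 1800·t^2 + 360·t - 120. From the given snap equation s(t) = 1800·t^2 + 360·t - 120, we substitute t = 1 to get s = 2040.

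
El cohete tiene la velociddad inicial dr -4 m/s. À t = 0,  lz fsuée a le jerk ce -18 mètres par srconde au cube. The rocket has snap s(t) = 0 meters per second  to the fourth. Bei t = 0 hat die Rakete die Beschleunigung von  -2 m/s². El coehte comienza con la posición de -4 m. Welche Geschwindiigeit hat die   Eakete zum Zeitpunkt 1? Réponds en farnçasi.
Nous devons trouver l'intégrale de notre équation du snap s(t) = 0 3 fois. L'intégrale du snap, avec j(0) = -18, donne le jerk: j(t) = -18. La primitive du jerk, avec a(0) = -2, donne l'accélération: a(t) = -18·t - 2. En prenant ∫a(t)dt et en appliquant v(0) = -4, nous trouvons v(t) = -9·t^2 - 2·t - 4. De l'équation de la vitesse v(t) = -9·t^2 - 2·t - 4, nous substituons t = 1 pour obtenir v = -15.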